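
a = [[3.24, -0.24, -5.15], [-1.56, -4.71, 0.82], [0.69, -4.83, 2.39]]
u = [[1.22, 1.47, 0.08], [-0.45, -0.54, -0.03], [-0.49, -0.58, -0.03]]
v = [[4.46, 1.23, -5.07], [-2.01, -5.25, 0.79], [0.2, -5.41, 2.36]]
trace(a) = 0.92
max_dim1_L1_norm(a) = 8.63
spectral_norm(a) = 7.62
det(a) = -80.21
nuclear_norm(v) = 16.26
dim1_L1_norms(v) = [10.76, 8.05, 7.97]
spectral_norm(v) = 9.10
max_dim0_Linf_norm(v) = 5.41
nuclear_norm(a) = 15.03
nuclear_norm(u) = 2.18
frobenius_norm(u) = 2.17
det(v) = -90.62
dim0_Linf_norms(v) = [4.46, 5.41, 5.07]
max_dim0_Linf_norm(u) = 1.47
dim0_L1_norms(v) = [6.67, 11.89, 8.22]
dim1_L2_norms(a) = [6.09, 5.03, 5.43]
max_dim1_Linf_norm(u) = 1.47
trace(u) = 0.65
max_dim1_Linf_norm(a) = 5.15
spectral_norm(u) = 2.17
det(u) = 0.00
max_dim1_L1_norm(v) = 10.76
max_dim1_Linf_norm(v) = 5.41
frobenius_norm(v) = 10.69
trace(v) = 1.57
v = a + u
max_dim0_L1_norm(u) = 2.59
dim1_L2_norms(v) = [6.86, 5.68, 5.91]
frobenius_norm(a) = 9.59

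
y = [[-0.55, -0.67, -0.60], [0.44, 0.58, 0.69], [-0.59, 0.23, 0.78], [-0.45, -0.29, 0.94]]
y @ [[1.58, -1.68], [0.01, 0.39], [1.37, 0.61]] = [[-1.7, 0.30], [1.65, -0.09], [0.14, 1.56], [0.57, 1.22]]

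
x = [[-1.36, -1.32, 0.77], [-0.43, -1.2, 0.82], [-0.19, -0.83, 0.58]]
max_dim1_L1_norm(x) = 3.45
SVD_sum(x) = [[-0.99, -1.47, 0.93],  [-0.73, -1.08, 0.69],  [-0.48, -0.71, 0.45]] + [[-0.37, 0.15, -0.16],[0.3, -0.12, 0.13],[0.29, -0.12, 0.13]] + [[0.0, -0.0, -0.0], [-0.0, 0.0, 0.00], [0.0, -0.0, -0.0]]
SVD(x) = [[-0.75, 0.66, 0.09], [-0.55, -0.54, -0.63], [-0.36, -0.53, 0.77]] @ diag([2.668832812854006, 0.648789382375378, 0.0019376147061496542]) @ [[0.50, 0.73, -0.47], [-0.86, 0.34, -0.38], [0.12, -0.59, -0.80]]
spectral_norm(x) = 2.67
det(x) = -0.00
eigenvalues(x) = [-1.75, -0.22, -0.01]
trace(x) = -1.98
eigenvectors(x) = [[0.9,0.38,-0.13], [0.39,-0.69,0.59], [0.21,-0.62,0.8]]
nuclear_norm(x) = 3.32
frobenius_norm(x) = 2.75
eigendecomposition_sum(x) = [[-1.29, -1.60, 0.99], [-0.56, -0.69, 0.43], [-0.30, -0.38, 0.23]] + [[-0.07, 0.29, -0.22], [0.13, -0.52, 0.41], [0.12, -0.47, 0.37]] + [[0.0, -0.00, 0.00], [-0.00, 0.02, -0.02], [-0.00, 0.02, -0.02]]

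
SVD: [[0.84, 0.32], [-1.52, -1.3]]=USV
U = [[-0.4, 0.92], [0.92, 0.4]]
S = [2.18, 0.28]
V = [[-0.79, -0.61], [0.61, -0.79]]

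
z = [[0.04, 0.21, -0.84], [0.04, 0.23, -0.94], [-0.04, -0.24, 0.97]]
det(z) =-0.000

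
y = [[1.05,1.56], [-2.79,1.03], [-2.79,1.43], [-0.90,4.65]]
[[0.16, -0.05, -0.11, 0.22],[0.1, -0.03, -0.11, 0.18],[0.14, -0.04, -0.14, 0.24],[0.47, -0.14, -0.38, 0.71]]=y@[[-0.00,  -0.0,  0.01,  -0.01], [0.10,  -0.03,  -0.08,  0.15]]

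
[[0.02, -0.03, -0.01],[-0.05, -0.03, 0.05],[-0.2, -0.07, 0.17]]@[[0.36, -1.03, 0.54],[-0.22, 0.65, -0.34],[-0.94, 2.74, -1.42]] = [[0.02, -0.07, 0.04], [-0.06, 0.17, -0.09], [-0.22, 0.63, -0.33]]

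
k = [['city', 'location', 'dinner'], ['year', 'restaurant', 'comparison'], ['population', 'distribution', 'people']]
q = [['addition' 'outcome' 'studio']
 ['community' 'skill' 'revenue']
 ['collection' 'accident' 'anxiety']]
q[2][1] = 'accident'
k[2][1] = 'distribution'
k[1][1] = 'restaurant'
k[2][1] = 'distribution'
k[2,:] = ['population', 'distribution', 'people']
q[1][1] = 'skill'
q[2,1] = 'accident'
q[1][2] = 'revenue'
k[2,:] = ['population', 'distribution', 'people']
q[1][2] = 'revenue'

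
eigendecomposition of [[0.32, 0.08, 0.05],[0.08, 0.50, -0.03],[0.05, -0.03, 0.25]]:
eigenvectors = [[-0.35, -0.77, -0.53], [-0.94, 0.26, 0.23], [0.04, -0.58, 0.81]]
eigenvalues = [0.53, 0.33, 0.21]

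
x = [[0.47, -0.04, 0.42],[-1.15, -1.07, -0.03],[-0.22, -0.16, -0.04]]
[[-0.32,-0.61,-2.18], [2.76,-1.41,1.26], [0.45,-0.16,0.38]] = x@ [[0.24, -0.65, -1.29], [-2.8, 2.03, 0.31], [-1.29, -0.54, -3.71]]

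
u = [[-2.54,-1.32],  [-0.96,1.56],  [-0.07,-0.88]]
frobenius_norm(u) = 3.51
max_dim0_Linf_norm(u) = 2.54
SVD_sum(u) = [[-2.51,  -1.38], [-0.08,  -0.04], [-0.43,  -0.23]] + [[-0.03, 0.06], [-0.88, 1.60], [0.36, -0.65]]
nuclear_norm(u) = 4.88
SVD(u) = [[-0.99, -0.03], [-0.03, -0.93], [-0.17, 0.37]] @ diag([2.9039752366644747, 1.9736838208891274]) @ [[0.88,0.48], [0.48,-0.88]]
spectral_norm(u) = 2.90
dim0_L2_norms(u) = [2.72, 2.22]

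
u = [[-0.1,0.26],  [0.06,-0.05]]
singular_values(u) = [0.29, 0.04]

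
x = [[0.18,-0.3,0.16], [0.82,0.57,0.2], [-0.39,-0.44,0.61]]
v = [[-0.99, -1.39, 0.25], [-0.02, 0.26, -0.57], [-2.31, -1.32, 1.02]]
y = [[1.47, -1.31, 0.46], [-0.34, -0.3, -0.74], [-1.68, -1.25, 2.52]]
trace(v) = 0.29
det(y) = -5.26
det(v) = -1.22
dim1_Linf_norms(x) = [0.3, 0.82, 0.61]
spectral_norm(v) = 3.27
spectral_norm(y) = 3.29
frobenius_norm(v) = 3.39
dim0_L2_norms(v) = [2.51, 1.93, 1.19]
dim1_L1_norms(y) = [3.24, 1.38, 5.45]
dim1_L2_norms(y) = [2.02, 0.87, 3.28]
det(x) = 0.23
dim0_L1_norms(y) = [3.49, 2.86, 3.72]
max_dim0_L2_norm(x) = 0.93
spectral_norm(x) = 1.17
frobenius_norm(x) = 1.38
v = y @ x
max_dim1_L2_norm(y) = 3.28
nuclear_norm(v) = 4.50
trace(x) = 1.36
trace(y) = 3.69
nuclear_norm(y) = 6.11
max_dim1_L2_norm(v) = 2.85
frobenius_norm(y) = 3.95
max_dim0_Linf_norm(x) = 0.82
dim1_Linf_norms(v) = [1.39, 0.57, 2.31]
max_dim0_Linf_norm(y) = 2.52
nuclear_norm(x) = 2.13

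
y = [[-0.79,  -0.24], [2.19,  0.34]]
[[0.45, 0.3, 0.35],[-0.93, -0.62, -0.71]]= y @ [[-0.27, -0.18, -0.21], [-0.99, -0.67, -0.75]]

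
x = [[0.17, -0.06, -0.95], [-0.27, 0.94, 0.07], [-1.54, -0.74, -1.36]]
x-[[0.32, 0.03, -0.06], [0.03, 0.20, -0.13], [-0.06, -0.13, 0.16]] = [[-0.15, -0.09, -0.89], [-0.30, 0.74, 0.2], [-1.48, -0.61, -1.52]]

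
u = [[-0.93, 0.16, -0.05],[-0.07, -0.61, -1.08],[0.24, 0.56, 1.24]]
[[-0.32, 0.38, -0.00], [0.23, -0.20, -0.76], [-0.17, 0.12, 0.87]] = u @ [[0.29,-0.34,-0.04],[-0.34,0.41,-0.02],[-0.04,-0.02,0.72]]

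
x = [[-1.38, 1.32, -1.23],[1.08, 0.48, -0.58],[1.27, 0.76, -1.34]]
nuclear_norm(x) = 4.83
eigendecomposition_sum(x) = [[(-0.71+0.1j),  0.58+0.47j,  -0.57-0.79j], [(0.47+0.37j),  -0.04-0.62j,  (-0.15+0.8j)], [(0.59+0.79j),  (0.2-1.01j),  (-0.58+1.21j)]] + [[-0.71-0.10j,  (0.58-0.47j),  -0.57+0.79j], [0.47-0.37j,  (-0.04+0.62j),  -0.15-0.80j], [0.59-0.79j,  0.20+1.01j,  (-0.58-1.21j)]] + [[(0.04-0j), (0.17+0j), -0.08-0.00j],[0.14-0.00j, 0.57+0.00j, (-0.28-0j)],[(0.09-0j), (0.36+0j), (-0.18-0j)]]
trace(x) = -2.24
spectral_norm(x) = 2.47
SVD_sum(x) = [[0.29, 0.90, -1.14], [0.18, 0.58, -0.73], [0.34, 1.06, -1.34]] + [[-1.67, 0.4, -0.1],[0.88, -0.21, 0.05],[0.95, -0.23, 0.06]] + [[0.0, 0.02, 0.01], [0.02, 0.11, 0.09], [-0.01, -0.07, -0.06]]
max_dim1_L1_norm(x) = 3.93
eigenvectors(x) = [[-0.25+0.46j, (-0.25-0.46j), -0.24+0.00j], [0.43-0.11j, 0.43+0.11j, (-0.82+0j)], [0.73+0.00j, 0.73-0.00j, (-0.52+0j)]]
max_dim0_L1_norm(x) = 3.73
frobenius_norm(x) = 3.30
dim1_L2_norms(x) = [2.27, 1.32, 2.0]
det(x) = 0.96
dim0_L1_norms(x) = [3.73, 2.56, 3.15]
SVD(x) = [[-0.60, 0.79, -0.12],[-0.38, -0.41, -0.83],[-0.7, -0.45, 0.55]] @ diag([2.4742861818714963, 2.173755633393299, 0.17802903271845671]) @ [[-0.19, -0.61, 0.77], [-0.97, 0.23, -0.06], [-0.14, -0.76, -0.64]]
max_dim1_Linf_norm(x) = 1.38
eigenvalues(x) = [(-1.33+0.69j), (-1.33-0.69j), (0.42+0j)]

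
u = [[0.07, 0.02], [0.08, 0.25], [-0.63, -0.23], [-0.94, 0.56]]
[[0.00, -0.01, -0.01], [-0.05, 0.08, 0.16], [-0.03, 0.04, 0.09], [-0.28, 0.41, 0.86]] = u@[[0.14, -0.21, -0.44],[-0.26, 0.38, 0.8]]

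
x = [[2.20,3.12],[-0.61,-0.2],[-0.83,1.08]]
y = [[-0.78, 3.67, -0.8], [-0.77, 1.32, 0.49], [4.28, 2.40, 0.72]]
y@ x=[[-3.29,-4.03], [-2.91,-2.14], [7.35,13.65]]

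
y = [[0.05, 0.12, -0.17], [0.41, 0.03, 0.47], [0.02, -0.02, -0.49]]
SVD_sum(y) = [[-0.05, -0.0, -0.12], [0.24, 0.01, 0.55], [-0.18, -0.01, -0.4]] + [[0.12, 0.02, -0.05], [0.17, 0.03, -0.07], [0.19, 0.04, -0.08]] + [[-0.02, 0.1, 0.01], [0.0, -0.01, -0.00], [0.01, -0.05, -0.0]]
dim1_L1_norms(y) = [0.34, 0.91, 0.53]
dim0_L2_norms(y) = [0.41, 0.13, 0.7]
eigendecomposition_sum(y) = [[0.14, 0.07, 0.01], [0.24, 0.12, 0.02], [-0.0, -0.00, -0.00]] + [[-0.13, 0.08, 0.22], [0.26, -0.15, -0.44], [-0.03, 0.02, 0.05]] + [[0.04, -0.03, -0.4], [-0.09, 0.06, 0.89], [0.05, -0.04, -0.54]]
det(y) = 0.03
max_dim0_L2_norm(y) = 0.7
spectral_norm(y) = 0.75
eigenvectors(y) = [[-0.5, -0.44, 0.36], [-0.87, 0.89, -0.80], [0.01, -0.1, 0.48]]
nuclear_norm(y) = 1.18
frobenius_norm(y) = 0.82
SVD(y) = [[0.18, 0.43, -0.88],[-0.79, 0.60, 0.13],[0.59, 0.68, 0.45]] @ diag([0.7529617182030947, 0.3112835412956321, 0.11292124618110687]) @ [[-0.40,-0.02,-0.91], [0.9,0.18,-0.40], [0.17,-0.98,-0.06]]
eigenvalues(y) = [0.26, -0.23, -0.44]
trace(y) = -0.41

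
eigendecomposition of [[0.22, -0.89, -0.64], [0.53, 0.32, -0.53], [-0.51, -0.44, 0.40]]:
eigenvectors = [[(-0.4+0.22j),(-0.4-0.22j),0.76+0.00j], [(0.63+0.01j),0.63-0.01j,-0.17+0.00j], [(-0.63+0j),(-0.63-0j),0.62+0.00j]]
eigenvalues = [(0.52+0.18j), (0.52-0.18j), (-0.1+0j)]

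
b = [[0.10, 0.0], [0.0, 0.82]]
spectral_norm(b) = 0.82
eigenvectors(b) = [[1.00, 0.0],[0.0, 1.0]]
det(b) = 0.08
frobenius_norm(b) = 0.83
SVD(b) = [[0.00,1.0], [1.0,0.00]] @ diag([0.82, 0.1]) @ [[0.00, 1.0], [1.00, 0.00]]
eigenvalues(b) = [0.1, 0.82]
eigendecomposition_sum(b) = [[0.10, 0.00],[0.00, 0.0]] + [[0.0, 0.00],[0.0, 0.82]]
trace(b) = 0.92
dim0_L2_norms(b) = [0.1, 0.82]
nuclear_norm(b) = 0.92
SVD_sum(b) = [[0.00, 0.0],[0.0, 0.82]] + [[0.10, 0.00], [0.0, 0.00]]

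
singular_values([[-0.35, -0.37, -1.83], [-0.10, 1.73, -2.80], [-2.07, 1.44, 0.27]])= [3.66, 2.51, 1.09]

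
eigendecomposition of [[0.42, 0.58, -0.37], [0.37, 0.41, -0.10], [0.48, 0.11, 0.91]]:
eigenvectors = [[0.68+0.00j, -0.08+0.53j, (-0.08-0.53j)], [(-0.68+0j), 0.07+0.36j, 0.07-0.36j], [-0.28+0.00j, (0.76+0j), 0.76-0.00j]]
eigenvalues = [(-0+0j), (0.87+0.39j), (0.87-0.39j)]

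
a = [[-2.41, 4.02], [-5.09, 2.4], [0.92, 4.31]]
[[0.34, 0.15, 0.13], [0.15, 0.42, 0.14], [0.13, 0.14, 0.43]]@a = [[-1.46, 2.29], [-2.37, 2.21], [-0.63, 2.71]]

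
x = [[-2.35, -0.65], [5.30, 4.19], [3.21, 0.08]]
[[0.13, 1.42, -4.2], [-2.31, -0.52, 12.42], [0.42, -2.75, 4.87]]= x@[[0.15, -0.88, 1.49], [-0.74, 0.99, 1.08]]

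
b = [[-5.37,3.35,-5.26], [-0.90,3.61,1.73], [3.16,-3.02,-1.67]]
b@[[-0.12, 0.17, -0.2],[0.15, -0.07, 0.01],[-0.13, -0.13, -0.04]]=[[1.83, -0.46, 1.32], [0.42, -0.63, 0.15], [-0.62, 0.97, -0.60]]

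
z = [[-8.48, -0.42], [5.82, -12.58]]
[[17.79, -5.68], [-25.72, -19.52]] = z @[[-2.15, 0.58], [1.05, 1.82]]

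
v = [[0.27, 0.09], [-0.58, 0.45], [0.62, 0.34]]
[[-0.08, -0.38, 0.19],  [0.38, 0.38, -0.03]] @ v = [[0.32, -0.11], [-0.14, 0.2]]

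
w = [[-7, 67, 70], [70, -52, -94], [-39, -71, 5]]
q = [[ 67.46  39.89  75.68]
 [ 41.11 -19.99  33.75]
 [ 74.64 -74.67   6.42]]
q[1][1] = -19.99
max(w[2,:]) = 5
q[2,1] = -74.67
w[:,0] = [-7, 70, -39]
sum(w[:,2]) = -19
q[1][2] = 33.75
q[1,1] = -19.99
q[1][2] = 33.75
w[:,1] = [67, -52, -71]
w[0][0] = -7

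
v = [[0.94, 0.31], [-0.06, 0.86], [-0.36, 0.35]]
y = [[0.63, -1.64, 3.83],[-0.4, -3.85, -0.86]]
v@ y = [[0.47,-2.74,3.33], [-0.38,-3.21,-0.97], [-0.37,-0.76,-1.68]]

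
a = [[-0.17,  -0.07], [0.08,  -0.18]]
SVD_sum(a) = [[-0.02, 0.03],  [0.11, -0.16]] + [[-0.15, -0.10], [-0.03, -0.02]]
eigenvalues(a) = [(-0.18+0.07j), (-0.18-0.07j)]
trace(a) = -0.35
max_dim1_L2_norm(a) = 0.2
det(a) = 0.04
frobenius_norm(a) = 0.27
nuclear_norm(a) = 0.38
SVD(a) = [[-0.19, 0.98], [0.98, 0.19]] @ diag([0.19746539545846314, 0.18332325983473224]) @ [[0.56, -0.83],[-0.83, -0.56]]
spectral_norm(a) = 0.20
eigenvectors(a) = [[(0.05+0.68j), (0.05-0.68j)], [0.73+0.00j, (0.73-0j)]]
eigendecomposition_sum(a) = [[-0.08+0.04j,(-0.04-0.08j)], [(0.04+0.09j),-0.09+0.03j]] + [[(-0.08-0.04j), -0.04+0.08j], [0.04-0.09j, (-0.09-0.03j)]]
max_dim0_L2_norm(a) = 0.19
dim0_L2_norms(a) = [0.19, 0.19]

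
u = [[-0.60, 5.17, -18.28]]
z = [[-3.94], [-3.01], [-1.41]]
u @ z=[[12.58]]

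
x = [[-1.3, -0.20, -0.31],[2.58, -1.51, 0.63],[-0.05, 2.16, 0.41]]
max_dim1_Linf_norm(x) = 2.58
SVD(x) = [[-0.27, -0.47, 0.84], [0.88, 0.23, 0.41], [-0.38, 0.85, 0.35]] @ diag([3.4194974641830407, 2.068598017268963, 0.1537508874662726]) @ [[0.77, -0.62, 0.14], [0.56, 0.77, 0.31], [-0.30, -0.16, 0.94]]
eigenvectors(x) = [[0.05, -0.33, -0.17], [-0.77, -0.47, 0.09], [0.64, 0.82, 0.98]]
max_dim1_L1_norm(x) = 4.72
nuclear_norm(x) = 5.64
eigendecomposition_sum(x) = [[-0.24, 0.08, -0.05], [3.82, -1.31, 0.77], [-3.17, 1.09, -0.64]] + [[-0.91, -0.18, -0.14], [-1.31, -0.25, -0.2], [2.28, 0.44, 0.35]] + [[-0.14, -0.11, -0.12], [0.07, 0.06, 0.06], [0.83, 0.63, 0.70]]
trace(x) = -2.40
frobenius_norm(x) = 4.00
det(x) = 1.09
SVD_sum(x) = [[-0.72,  0.57,  -0.13],[2.34,  -1.86,  0.43],[-1.02,  0.81,  -0.19]] + [[-0.54,-0.75,-0.3], [0.26,0.36,0.14], [0.98,1.36,0.54]] + [[-0.04, -0.02, 0.12], [-0.02, -0.01, 0.06], [-0.02, -0.01, 0.05]]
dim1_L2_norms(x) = [1.35, 3.06, 2.2]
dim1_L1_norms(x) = [1.81, 4.72, 2.62]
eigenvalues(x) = [-2.2, -0.81, 0.61]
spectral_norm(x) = 3.42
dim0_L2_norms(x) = [2.89, 2.64, 0.81]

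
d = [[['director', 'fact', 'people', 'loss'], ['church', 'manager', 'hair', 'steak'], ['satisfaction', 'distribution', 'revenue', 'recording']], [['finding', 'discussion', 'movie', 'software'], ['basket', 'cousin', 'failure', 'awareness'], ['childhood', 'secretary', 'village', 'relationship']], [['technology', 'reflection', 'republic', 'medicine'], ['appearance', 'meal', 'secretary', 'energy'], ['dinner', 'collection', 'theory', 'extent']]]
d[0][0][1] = 'fact'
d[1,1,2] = 'failure'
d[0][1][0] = 'church'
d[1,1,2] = 'failure'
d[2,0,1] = 'reflection'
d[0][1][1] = 'manager'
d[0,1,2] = 'hair'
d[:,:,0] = [['director', 'church', 'satisfaction'], ['finding', 'basket', 'childhood'], ['technology', 'appearance', 'dinner']]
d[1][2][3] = 'relationship'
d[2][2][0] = 'dinner'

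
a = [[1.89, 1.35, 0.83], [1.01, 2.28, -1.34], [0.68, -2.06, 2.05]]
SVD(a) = [[-0.26, 0.84, -0.47], [-0.70, 0.17, 0.7], [0.67, 0.51, 0.54]] @ diag([3.988812283153261, 2.643892447029269, 0.3245139416223237]) @ [[-0.19, -0.83, 0.52], [0.80, 0.18, 0.57], [0.57, -0.52, -0.63]]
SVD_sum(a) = [[0.2, 0.87, -0.54],[0.52, 2.32, -1.46],[-0.5, -2.21, 1.39]] + [[1.78, 0.4, 1.28], [0.36, 0.08, 0.26], [1.08, 0.24, 0.77]] + [[-0.09, 0.08, 0.1], [0.13, -0.12, -0.14], [0.1, -0.09, -0.11]]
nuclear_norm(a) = 6.96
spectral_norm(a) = 3.99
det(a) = -3.42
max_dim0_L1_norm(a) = 5.69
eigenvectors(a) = [[0.56, -0.81, -0.17], [-0.54, -0.1, -0.69], [-0.63, -0.58, 0.70]]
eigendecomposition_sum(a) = [[-0.09, 0.13, 0.1], [0.09, -0.12, -0.1], [0.10, -0.14, -0.12]] + [[1.8, 0.64, 1.07], [0.22, 0.08, 0.13], [1.30, 0.46, 0.77]] + [[0.18,0.58,-0.34], [0.71,2.33,-1.37], [-0.72,-2.38,1.40]]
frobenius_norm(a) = 4.80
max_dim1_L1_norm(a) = 4.79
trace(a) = 6.22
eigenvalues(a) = [-0.33, 2.65, 3.9]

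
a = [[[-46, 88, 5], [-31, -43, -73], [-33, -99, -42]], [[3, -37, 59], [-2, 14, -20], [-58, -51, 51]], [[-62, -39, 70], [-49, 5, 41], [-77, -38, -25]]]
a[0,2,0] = -33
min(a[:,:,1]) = -99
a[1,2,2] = 51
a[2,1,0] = -49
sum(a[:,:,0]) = -355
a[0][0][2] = 5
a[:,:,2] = [[5, -73, -42], [59, -20, 51], [70, 41, -25]]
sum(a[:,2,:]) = -372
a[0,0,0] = -46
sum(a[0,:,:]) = -274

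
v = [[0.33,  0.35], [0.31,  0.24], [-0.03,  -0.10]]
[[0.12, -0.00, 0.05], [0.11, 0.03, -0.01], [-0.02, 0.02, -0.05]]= v@[[0.28, 0.33, -0.57], [0.08, -0.32, 0.68]]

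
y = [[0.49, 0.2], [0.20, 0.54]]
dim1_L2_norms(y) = [0.53, 0.58]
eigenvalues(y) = [0.31, 0.72]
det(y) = 0.22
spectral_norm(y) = 0.72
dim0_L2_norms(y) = [0.53, 0.58]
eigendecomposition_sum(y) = [[0.18, -0.16], [-0.16, 0.14]] + [[0.31, 0.36], [0.36, 0.4]]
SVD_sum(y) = [[0.31, 0.36], [0.36, 0.40]] + [[0.18, -0.16], [-0.16, 0.14]]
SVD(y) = [[-0.66, -0.75], [-0.75, 0.66]] @ diag([0.7165564437074637, 0.3134435562925363]) @ [[-0.66, -0.75], [-0.75, 0.66]]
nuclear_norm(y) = 1.03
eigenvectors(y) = [[-0.75, -0.66], [0.66, -0.75]]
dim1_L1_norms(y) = [0.69, 0.74]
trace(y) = 1.03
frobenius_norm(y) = 0.78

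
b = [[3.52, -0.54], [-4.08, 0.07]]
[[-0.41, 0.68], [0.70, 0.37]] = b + [[-3.93, 1.22], [4.78, 0.30]]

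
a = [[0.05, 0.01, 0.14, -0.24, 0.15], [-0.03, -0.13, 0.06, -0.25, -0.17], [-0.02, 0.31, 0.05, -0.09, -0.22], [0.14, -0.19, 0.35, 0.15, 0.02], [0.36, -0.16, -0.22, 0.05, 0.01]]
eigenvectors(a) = [[-0.38+0.00j,0.06-0.44j,0.06+0.44j,(0.41-0.15j),(0.41+0.15j)], [(0.12+0j),(0.23-0.28j),0.23+0.28j,-0.13-0.44j,(-0.13+0.44j)], [(0.5+0j),-0.03-0.51j,(-0.03+0.51j),-0.25+0.22j,(-0.25-0.22j)], [(0.38+0j),-0.63+0.00j,(-0.63-0j),0.08-0.27j,(0.08+0.27j)], [(-0.68+0j),-0.07+0.09j,(-0.07-0.09j),(-0.64+0j),-0.64-0.00j]]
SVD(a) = [[0.05, -0.36, -0.51, -0.37, -0.68], [0.15, -0.24, -0.73, 0.17, 0.59], [0.59, 0.05, -0.02, 0.72, -0.36], [-0.48, -0.74, 0.21, 0.43, -0.04], [-0.63, 0.52, -0.39, 0.36, -0.22]] @ diag([0.5392855669082243, 0.45592741165042994, 0.3630859718541549, 0.2968527227284595, 0.2434097588052673]) @ [[-0.57, 0.66, 0.03, -0.38, -0.3], [0.15, 0.22, -0.95, 0.12, -0.08], [-0.32, 0.30, 0.12, 0.88, 0.14], [0.51, 0.20, 0.22, 0.22, -0.78], [-0.54, -0.62, -0.17, 0.12, -0.52]]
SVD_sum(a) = [[-0.02, 0.02, 0.00, -0.01, -0.01],  [-0.05, 0.05, 0.0, -0.03, -0.02],  [-0.18, 0.21, 0.01, -0.12, -0.10],  [0.15, -0.17, -0.01, 0.10, 0.08],  [0.19, -0.22, -0.01, 0.13, 0.10]] + [[-0.03, -0.04, 0.16, -0.02, 0.01], [-0.02, -0.02, 0.10, -0.01, 0.01], [0.0, 0.01, -0.02, 0.0, -0.0], [-0.05, -0.07, 0.32, -0.04, 0.03], [0.04, 0.05, -0.22, 0.03, -0.02]] + [[0.06,  -0.05,  -0.02,  -0.16,  -0.03], [0.08,  -0.08,  -0.03,  -0.23,  -0.04], [0.0,  -0.00,  -0.0,  -0.01,  -0.00], [-0.02,  0.02,  0.01,  0.07,  0.01], [0.05,  -0.04,  -0.02,  -0.13,  -0.02]] + [[-0.06, -0.02, -0.02, -0.02, 0.09], [0.03, 0.01, 0.01, 0.01, -0.04], [0.11, 0.04, 0.05, 0.05, -0.17], [0.06, 0.03, 0.03, 0.03, -0.1], [0.05, 0.02, 0.02, 0.02, -0.08]] + [[0.09, 0.1, 0.03, -0.02, 0.09], [-0.08, -0.09, -0.03, 0.02, -0.08], [0.05, 0.05, 0.02, -0.01, 0.05], [0.01, 0.01, 0.0, -0.00, 0.01], [0.03, 0.03, 0.01, -0.01, 0.03]]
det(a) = 0.01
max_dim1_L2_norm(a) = 0.45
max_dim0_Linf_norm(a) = 0.36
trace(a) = 0.13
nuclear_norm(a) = 1.90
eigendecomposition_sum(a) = [[(0.11-0j), -0.05+0.00j, (-0.05-0j), (-0.02-0j), (0.1+0j)], [(-0.03+0j), 0.02-0.00j, 0.02+0.00j, 0.01+0.00j, -0.03-0.00j], [-0.14+0.00j, (0.07-0j), (0.06+0j), (0.02+0j), -0.13-0.00j], [(-0.11+0j), 0.05-0.00j, 0.05+0.00j, 0.02+0.00j, (-0.1-0j)], [0.19-0.00j, (-0.09+0j), (-0.08-0j), -0.03-0.00j, 0.17+0.00j]] + [[0.02+0.09j, 0.06-0.02j, 0.03+0.08j, (-0.09+0.06j), (-0.02+0.04j)], [-0.03+0.07j, 0.05+0.01j, -0.02+0.07j, (-0.09+0j), -0.03+0.02j], [(0.04+0.1j), 0.07-0.04j, 0.05+0.09j, -0.09+0.08j, (-0.02+0.05j)], [0.12-0.04j, (-0.05-0.08j), 0.11-0.06j, (0.1+0.11j), (0.06+0.03j)], [(0.01-0.02j), (-0.02-0j), 0.00-0.02j, (0.03-0j), (0.01-0j)]] + [[(0.02-0.09j), 0.06+0.02j, 0.03-0.08j, -0.09-0.06j, -0.02-0.04j], [-0.03-0.07j, (0.05-0.01j), -0.02-0.07j, (-0.09-0j), (-0.03-0.02j)], [(0.04-0.1j), (0.07+0.04j), 0.05-0.09j, -0.09-0.08j, -0.02-0.05j], [0.12+0.04j, (-0.05+0.08j), 0.11+0.06j, (0.1-0.11j), (0.06-0.03j)], [0.01+0.02j, -0.02+0.00j, 0.00+0.02j, (0.03+0j), 0.01+0.00j]] + [[(-0.04+0.03j), (-0.03-0.12j), (0.06+0.03j), -0.02-0.04j, 0.05-0.04j], [0.03+0.05j, (-0.13+0.03j), 0.04-0.07j, -0.04+0.02j, -0.04-0.06j], [(0.02-0.04j), 0.06+0.08j, -0.06-0.01j, (0.03+0.02j), (-0.03+0.04j)], [(-0+0.03j), -0.07-0.03j, 0.04-0.02j, (-0.03-0j), 0.00-0.04j], [(0.08-0.02j), -0.02+0.18j, -0.07-0.08j, (0.01+0.07j), -0.09+0.03j]] + [[(-0.04-0.03j), (-0.03+0.12j), (0.06-0.03j), (-0.02+0.04j), (0.05+0.04j)], [0.03-0.05j, -0.13-0.03j, 0.04+0.07j, -0.04-0.02j, (-0.04+0.06j)], [0.02+0.04j, 0.06-0.08j, (-0.06+0.01j), 0.03-0.02j, -0.03-0.04j], [(-0-0.03j), -0.07+0.03j, (0.04+0.02j), -0.03+0.00j, 0.00+0.04j], [0.08+0.02j, -0.02-0.18j, (-0.07+0.08j), 0.01-0.07j, (-0.09-0.03j)]]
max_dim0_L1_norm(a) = 0.82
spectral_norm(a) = 0.54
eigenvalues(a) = [(0.37+0j), (0.23+0.29j), (0.23-0.29j), (-0.35+0.07j), (-0.35-0.07j)]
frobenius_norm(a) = 0.88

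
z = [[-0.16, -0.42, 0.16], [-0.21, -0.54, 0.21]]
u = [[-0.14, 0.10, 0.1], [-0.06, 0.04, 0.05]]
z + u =[[-0.3, -0.32, 0.26], [-0.27, -0.50, 0.26]]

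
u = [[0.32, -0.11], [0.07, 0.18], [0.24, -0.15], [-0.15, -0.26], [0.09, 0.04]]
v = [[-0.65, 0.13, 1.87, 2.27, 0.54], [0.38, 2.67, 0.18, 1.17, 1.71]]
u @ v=[[-0.25, -0.25, 0.58, 0.6, -0.02], [0.02, 0.49, 0.16, 0.37, 0.35], [-0.21, -0.37, 0.42, 0.37, -0.13], [-0.0, -0.71, -0.33, -0.64, -0.53], [-0.04, 0.12, 0.18, 0.25, 0.12]]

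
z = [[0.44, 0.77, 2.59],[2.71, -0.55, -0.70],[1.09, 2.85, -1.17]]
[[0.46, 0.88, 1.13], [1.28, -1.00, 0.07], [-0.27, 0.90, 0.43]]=z @ [[0.47, -0.21, 0.16], [-0.21, 0.49, 0.23], [0.16, 0.23, 0.34]]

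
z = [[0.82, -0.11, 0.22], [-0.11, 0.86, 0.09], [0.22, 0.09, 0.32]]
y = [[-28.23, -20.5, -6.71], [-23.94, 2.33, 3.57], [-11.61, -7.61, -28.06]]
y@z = [[-22.37, -15.13, -10.20],[-19.1, 4.96, -3.91],[-14.86, -7.79, -12.22]]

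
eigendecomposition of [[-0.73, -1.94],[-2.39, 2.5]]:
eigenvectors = [[-0.87, 0.41], [-0.49, -0.91]]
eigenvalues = [-1.81, 3.58]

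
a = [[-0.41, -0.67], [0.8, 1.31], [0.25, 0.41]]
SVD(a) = [[-0.44, -0.82], [0.86, -0.26], [0.27, -0.51]] @ diag([1.7898881059738785, 0.0007537196050526795]) @ [[0.52,0.85], [0.85,-0.52]]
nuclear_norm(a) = 1.79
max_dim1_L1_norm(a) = 2.11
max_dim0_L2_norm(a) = 1.53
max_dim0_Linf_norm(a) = 1.31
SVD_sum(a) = [[-0.41,-0.67], [0.8,1.31], [0.25,0.41]] + [[-0.0, 0.0], [-0.0, 0.00], [-0.00, 0.0]]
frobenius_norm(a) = 1.79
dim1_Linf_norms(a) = [0.67, 1.31, 0.41]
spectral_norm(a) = 1.79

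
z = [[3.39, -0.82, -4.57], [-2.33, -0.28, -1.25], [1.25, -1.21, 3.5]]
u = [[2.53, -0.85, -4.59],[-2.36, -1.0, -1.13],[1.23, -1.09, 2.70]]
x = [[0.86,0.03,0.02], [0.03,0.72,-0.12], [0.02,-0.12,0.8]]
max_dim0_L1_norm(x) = 0.94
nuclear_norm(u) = 10.69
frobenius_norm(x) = 1.39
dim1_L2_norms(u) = [5.31, 2.8, 3.16]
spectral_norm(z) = 6.18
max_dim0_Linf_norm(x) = 0.86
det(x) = 0.48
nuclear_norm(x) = 2.38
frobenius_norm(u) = 6.78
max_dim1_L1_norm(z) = 8.78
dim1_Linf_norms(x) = [0.86, 0.72, 0.8]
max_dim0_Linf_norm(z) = 4.57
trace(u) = 4.23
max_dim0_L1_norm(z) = 9.32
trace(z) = 6.61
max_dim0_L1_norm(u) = 8.42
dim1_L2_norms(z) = [5.75, 2.66, 3.91]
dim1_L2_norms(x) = [0.86, 0.73, 0.81]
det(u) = -31.64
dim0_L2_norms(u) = [3.67, 1.71, 5.44]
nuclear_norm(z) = 11.32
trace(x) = 2.38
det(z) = -28.34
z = x + u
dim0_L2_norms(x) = [0.86, 0.73, 0.81]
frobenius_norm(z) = 7.44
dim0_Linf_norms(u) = [2.53, 1.09, 4.59]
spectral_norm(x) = 0.89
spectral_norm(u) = 5.62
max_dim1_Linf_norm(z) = 4.57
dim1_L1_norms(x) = [0.91, 0.87, 0.94]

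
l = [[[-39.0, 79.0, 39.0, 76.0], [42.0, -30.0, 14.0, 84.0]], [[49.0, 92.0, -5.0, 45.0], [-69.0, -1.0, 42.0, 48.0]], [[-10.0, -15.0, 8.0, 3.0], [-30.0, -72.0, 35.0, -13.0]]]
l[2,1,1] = -72.0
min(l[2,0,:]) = -15.0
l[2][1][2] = 35.0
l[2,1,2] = 35.0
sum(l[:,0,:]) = 322.0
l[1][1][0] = -69.0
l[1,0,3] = 45.0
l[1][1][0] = -69.0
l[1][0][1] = 92.0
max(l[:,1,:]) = 84.0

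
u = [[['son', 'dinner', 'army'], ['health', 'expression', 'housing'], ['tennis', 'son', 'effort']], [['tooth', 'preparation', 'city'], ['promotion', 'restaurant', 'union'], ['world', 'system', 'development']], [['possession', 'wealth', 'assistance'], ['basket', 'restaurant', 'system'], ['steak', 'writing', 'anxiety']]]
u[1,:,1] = ['preparation', 'restaurant', 'system']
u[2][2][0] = 'steak'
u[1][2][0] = 'world'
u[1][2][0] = 'world'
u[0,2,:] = ['tennis', 'son', 'effort']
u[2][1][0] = 'basket'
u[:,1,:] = [['health', 'expression', 'housing'], ['promotion', 'restaurant', 'union'], ['basket', 'restaurant', 'system']]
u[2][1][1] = 'restaurant'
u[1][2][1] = 'system'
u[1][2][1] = 'system'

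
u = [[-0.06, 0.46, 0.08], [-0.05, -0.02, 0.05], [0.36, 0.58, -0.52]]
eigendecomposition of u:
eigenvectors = [[0.07+0.00j,  0.81+0.00j,  0.81-0.00j], [0.09+0.00j,  0.00+0.14j,  0.00-0.14j], [-0.99+0.00j,  0.57+0.06j,  (0.57-0.06j)]]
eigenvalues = [(-0.6+0j), (-0+0.08j), (-0-0.08j)]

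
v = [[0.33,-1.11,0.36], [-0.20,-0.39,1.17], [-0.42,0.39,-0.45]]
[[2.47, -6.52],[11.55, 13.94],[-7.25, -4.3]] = v @ [[7.64, 3.89], [4.12, 12.46], [12.55, 16.73]]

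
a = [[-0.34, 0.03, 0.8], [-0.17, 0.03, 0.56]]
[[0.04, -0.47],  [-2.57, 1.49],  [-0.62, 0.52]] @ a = [[0.07, -0.01, -0.23], [0.62, -0.03, -1.22], [0.12, -0.0, -0.2]]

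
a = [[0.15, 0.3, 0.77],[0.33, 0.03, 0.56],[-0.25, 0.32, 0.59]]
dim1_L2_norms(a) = [0.84, 0.65, 0.72]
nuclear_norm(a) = 1.72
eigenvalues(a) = [-0.19, 0.32, 0.64]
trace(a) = 0.77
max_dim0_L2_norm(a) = 1.12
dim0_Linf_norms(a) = [0.33, 0.32, 0.77]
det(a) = -0.04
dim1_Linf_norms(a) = [0.77, 0.56, 0.59]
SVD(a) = [[-0.70,-0.09,-0.71], [-0.48,-0.67,0.56], [-0.53,0.73,0.43]] @ diag([1.1941714004356752, 0.4594243308843473, 0.06843939342928052]) @ [[-0.11, -0.33, -0.94], [-0.91, 0.41, -0.04], [-0.39, -0.85, 0.35]]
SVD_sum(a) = [[0.09,  0.28,  0.79], [0.06,  0.19,  0.54], [0.07,  0.21,  0.59]] + [[0.04, -0.02, 0.0], [0.28, -0.13, 0.01], [-0.31, 0.14, -0.01]] + [[0.02,  0.04,  -0.02], [-0.02,  -0.03,  0.01], [-0.01,  -0.02,  0.01]]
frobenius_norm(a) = 1.28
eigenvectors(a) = [[-0.03, -0.74, 0.75], [-0.93, -0.66, 0.62], [0.37, 0.1, 0.23]]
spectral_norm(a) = 1.19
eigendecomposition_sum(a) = [[0.01,-0.01,-0.00], [0.18,-0.20,-0.03], [-0.07,0.08,0.01]] + [[0.5,-0.32,-0.76],[0.45,-0.29,-0.68],[-0.07,0.04,0.10]] + [[-0.36, 0.63, 1.53], [-0.3, 0.52, 1.27], [-0.11, 0.2, 0.48]]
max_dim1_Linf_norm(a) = 0.77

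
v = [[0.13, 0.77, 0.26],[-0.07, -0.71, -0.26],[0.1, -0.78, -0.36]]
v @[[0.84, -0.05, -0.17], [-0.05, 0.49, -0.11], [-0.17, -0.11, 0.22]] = [[0.03, 0.34, -0.05],[0.02, -0.32, 0.03],[0.18, -0.35, -0.01]]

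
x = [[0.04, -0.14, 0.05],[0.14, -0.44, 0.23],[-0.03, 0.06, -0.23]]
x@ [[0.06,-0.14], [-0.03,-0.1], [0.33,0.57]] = [[0.02, 0.04], [0.10, 0.16], [-0.08, -0.13]]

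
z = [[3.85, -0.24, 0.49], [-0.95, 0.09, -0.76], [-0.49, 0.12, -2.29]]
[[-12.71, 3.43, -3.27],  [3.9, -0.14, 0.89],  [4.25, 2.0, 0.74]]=z @ [[-3.12,1.05,-0.91], [0.55,0.36,-1.38], [-1.16,-1.08,-0.20]]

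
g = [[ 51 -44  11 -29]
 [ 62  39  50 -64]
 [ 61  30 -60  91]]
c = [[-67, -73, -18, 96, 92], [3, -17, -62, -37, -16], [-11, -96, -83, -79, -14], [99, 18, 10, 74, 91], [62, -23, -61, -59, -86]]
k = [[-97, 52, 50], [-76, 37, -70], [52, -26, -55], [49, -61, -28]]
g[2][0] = 61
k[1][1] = 37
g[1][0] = 62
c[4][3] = -59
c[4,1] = -23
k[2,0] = 52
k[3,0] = 49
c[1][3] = -37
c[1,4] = -16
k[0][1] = 52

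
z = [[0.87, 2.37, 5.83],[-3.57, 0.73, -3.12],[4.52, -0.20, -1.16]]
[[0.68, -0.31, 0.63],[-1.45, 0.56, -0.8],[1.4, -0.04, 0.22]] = z@[[0.33, -0.03, 0.08], [-0.03, 0.15, -0.11], [0.08, -0.11, 0.14]]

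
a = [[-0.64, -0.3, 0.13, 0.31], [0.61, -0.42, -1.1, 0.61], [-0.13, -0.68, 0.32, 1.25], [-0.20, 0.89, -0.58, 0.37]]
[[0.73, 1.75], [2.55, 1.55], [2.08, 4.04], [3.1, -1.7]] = a @ [[-0.74, -0.64], [1.12, -2.64], [-1.7, 0.18], [2.63, 1.68]]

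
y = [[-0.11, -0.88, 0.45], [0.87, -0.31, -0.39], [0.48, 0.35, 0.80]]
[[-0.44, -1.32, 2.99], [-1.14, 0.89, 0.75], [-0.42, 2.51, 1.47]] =y@[[-1.14, 2.14, 1.03], [0.59, 1.78, -2.37], [-0.1, 1.07, 2.26]]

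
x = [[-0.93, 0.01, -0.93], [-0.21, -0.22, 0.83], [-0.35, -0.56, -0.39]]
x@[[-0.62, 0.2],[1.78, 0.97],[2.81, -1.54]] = [[-2.02, 1.26], [2.07, -1.53], [-1.88, -0.01]]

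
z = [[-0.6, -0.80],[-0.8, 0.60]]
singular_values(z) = [1.0, 1.0]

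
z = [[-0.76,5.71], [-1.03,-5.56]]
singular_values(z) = [7.97, 1.27]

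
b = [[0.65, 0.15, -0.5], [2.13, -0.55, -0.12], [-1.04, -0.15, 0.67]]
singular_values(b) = [2.54, 0.8, 0.0]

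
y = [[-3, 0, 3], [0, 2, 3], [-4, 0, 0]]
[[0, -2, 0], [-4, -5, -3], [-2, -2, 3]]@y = [[0, -4, -6], [24, -10, -27], [-6, -4, -12]]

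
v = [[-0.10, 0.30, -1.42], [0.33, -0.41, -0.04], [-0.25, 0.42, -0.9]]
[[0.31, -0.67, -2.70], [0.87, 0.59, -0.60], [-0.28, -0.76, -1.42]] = v @ [[0.12, -0.13, -0.69], [-1.97, -1.57, 0.71], [-0.64, 0.15, 2.1]]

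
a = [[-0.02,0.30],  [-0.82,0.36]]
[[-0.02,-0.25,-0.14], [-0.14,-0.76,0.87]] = a@[[0.15, 0.58, -1.31], [-0.04, -0.80, -0.57]]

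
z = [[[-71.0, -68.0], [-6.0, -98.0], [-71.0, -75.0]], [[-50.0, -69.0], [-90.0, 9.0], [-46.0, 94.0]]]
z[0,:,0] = [-71.0, -6.0, -71.0]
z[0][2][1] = -75.0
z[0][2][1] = -75.0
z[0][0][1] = -68.0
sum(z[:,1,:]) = -185.0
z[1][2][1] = 94.0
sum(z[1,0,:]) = -119.0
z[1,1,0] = -90.0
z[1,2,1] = 94.0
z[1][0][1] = -69.0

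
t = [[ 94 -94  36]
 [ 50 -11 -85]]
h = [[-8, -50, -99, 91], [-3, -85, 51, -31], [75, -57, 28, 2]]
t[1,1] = -11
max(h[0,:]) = 91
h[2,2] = 28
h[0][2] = -99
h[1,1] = -85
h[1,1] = -85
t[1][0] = 50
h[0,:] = [-8, -50, -99, 91]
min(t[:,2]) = -85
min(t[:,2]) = -85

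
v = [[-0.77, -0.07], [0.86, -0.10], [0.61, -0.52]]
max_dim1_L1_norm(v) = 1.13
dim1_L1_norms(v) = [0.84, 0.96, 1.13]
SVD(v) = [[-0.55, -0.54], [0.64, 0.22], [0.53, -0.82]] @ diag([1.3363784652769728, 0.4516553968945392]) @ [[0.97,  -0.23], [0.23,  0.97]]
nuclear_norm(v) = 1.79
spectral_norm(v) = 1.34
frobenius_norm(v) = 1.41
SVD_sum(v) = [[-0.71, 0.17], [0.84, -0.2], [0.69, -0.16]] + [[-0.06, -0.24], [0.02, 0.1], [-0.08, -0.36]]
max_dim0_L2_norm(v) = 1.31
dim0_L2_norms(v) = [1.31, 0.53]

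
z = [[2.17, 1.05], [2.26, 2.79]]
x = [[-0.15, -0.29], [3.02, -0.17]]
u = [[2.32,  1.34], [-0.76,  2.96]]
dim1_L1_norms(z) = [3.22, 5.05]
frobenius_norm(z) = 4.32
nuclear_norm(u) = 5.68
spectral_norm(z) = 4.24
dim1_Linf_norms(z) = [2.17, 2.79]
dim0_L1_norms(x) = [3.17, 0.46]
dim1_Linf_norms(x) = [0.29, 3.02]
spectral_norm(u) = 3.27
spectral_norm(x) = 3.03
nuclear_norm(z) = 5.11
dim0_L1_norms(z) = [4.43, 3.84]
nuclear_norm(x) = 3.33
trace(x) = -0.32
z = x + u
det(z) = 3.68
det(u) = 7.89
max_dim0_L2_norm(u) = 3.25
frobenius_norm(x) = 3.04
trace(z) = 4.96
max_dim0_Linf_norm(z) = 2.79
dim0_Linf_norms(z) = [2.26, 2.79]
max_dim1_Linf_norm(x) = 3.02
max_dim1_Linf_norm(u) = 2.96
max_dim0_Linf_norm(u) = 2.96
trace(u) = 5.28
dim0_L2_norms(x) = [3.02, 0.34]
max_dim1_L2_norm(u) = 3.06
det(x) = 0.90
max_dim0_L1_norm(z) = 4.43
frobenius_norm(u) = 4.06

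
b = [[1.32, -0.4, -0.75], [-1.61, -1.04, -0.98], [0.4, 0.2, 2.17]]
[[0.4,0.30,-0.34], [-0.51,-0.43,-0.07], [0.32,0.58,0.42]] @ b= [[-0.09, -0.54, -1.33], [-0.01, 0.64, 0.65], [-0.34, -0.65, 0.10]]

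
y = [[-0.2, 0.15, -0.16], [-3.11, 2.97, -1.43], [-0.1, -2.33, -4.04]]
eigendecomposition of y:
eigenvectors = [[-0.06, -0.73, 0.03], [-0.95, -0.59, 0.2], [0.30, 0.36, 0.98]]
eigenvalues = [3.25, 0.0, -4.52]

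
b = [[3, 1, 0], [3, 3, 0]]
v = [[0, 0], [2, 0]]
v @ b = [[0, 0, 0], [6, 2, 0]]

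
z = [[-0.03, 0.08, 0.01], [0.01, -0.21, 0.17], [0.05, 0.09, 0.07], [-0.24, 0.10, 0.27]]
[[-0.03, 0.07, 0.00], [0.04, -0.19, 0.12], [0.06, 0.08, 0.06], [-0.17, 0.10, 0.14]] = z @ [[0.89,-0.02,0.18], [-0.02,0.89,0.01], [0.18,0.01,0.68]]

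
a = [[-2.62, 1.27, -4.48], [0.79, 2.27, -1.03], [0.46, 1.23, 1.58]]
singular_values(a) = [5.59, 2.73, 0.96]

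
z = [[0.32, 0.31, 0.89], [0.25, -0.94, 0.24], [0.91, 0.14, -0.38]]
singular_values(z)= [1.0, 1.0, 0.99]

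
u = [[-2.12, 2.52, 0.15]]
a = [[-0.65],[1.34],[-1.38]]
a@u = [[1.38, -1.64, -0.1], [-2.84, 3.38, 0.20], [2.93, -3.48, -0.21]]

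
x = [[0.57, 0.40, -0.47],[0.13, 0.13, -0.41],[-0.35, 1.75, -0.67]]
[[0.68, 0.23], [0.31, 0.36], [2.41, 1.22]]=x @ [[0.03, -0.56], [1.25, 0.2], [-0.35, -1.0]]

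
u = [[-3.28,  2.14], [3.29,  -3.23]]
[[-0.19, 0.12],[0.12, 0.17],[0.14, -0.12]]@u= [[1.02, -0.79], [0.17, -0.29], [-0.85, 0.69]]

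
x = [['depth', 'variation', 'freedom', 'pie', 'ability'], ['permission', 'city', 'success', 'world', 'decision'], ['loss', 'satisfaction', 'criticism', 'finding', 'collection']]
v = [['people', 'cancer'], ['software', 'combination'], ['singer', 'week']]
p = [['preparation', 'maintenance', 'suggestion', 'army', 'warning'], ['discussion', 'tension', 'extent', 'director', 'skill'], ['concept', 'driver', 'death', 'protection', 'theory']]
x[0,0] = 'depth'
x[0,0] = 'depth'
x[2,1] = 'satisfaction'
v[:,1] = ['cancer', 'combination', 'week']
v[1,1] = 'combination'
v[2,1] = 'week'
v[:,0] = ['people', 'software', 'singer']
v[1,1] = 'combination'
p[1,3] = 'director'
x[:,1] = ['variation', 'city', 'satisfaction']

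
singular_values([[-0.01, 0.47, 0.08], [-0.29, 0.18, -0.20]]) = [0.52, 0.33]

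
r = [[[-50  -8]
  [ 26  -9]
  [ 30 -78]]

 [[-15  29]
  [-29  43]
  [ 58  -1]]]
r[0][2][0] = 30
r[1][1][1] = 43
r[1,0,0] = -15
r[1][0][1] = 29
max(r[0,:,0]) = 30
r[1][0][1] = 29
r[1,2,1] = -1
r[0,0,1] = -8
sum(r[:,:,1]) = -24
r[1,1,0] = -29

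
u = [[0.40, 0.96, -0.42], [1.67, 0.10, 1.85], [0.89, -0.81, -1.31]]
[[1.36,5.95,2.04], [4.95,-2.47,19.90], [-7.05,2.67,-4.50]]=u @ [[-0.63, 1.87, 5.46], [3.03, 4.00, 2.34], [3.08, -3.24, 5.7]]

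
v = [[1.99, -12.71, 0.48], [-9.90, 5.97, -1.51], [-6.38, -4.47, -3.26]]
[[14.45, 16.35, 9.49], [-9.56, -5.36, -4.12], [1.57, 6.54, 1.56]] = v @[[0.23, -0.32, -0.16], [-1.08, -1.32, -0.74], [0.55, 0.43, 0.85]]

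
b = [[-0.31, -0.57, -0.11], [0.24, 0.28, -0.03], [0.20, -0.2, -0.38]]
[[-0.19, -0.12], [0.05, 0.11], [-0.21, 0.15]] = b @[[-0.56, 0.51], [0.65, -0.05], [-0.08, -0.11]]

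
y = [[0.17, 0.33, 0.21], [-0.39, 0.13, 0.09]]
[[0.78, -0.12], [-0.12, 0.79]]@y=[[0.18, 0.24, 0.15], [-0.33, 0.06, 0.05]]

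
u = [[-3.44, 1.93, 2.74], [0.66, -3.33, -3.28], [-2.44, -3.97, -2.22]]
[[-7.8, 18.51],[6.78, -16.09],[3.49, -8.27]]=u@ [[1.09, -2.59], [-1.19, 2.83], [-0.64, 1.51]]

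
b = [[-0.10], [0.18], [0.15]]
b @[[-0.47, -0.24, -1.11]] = [[0.05, 0.02, 0.11], [-0.08, -0.04, -0.2], [-0.07, -0.04, -0.17]]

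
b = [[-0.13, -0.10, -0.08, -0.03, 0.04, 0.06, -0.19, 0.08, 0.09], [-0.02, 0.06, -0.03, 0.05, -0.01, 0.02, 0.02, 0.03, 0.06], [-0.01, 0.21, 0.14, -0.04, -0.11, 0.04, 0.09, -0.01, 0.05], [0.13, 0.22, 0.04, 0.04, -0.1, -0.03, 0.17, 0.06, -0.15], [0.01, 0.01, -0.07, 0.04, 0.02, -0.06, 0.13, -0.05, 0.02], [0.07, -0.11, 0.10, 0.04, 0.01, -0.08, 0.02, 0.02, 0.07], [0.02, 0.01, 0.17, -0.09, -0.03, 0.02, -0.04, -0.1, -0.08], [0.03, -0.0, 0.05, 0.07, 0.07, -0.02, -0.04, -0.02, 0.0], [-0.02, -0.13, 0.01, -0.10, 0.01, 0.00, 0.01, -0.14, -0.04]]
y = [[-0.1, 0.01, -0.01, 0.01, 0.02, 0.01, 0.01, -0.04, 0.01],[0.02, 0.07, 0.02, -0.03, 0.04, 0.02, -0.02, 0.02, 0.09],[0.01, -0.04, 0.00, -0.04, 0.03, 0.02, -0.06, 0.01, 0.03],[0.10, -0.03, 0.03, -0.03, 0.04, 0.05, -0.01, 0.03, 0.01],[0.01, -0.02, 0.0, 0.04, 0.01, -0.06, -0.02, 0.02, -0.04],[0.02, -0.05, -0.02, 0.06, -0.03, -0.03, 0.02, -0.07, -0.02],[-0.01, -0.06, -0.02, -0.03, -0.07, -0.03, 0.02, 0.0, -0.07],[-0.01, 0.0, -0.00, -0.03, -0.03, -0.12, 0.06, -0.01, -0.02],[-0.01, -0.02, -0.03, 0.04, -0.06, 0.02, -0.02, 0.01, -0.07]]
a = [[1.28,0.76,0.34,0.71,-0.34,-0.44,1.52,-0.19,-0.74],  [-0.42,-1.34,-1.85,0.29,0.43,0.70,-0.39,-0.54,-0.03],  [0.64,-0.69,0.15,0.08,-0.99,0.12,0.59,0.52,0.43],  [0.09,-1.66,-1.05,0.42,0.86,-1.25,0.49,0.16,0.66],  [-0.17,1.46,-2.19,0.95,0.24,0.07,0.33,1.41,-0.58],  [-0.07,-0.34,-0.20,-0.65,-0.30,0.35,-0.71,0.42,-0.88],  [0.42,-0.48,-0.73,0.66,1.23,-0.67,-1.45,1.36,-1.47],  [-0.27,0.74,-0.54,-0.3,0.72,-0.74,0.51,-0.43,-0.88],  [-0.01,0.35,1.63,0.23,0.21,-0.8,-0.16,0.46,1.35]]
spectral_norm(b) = 0.51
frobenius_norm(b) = 0.72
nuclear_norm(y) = 0.86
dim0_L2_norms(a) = [1.59, 2.96, 3.6, 1.64, 2.06, 2.01, 2.46, 2.24, 2.65]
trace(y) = -0.14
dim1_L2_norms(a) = [2.46, 2.57, 1.65, 2.65, 3.22, 1.5, 3.07, 1.81, 2.36]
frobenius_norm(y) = 0.36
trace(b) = -0.05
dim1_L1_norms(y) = [0.22, 0.33, 0.24, 0.33, 0.22, 0.32, 0.31, 0.28, 0.28]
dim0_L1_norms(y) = [0.29, 0.3, 0.13, 0.31, 0.33, 0.36, 0.24, 0.21, 0.36]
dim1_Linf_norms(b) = [0.19, 0.06, 0.21, 0.22, 0.13, 0.11, 0.17, 0.07, 0.14]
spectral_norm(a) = 4.29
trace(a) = 0.57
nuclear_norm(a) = 18.09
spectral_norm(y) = 0.24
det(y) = 0.00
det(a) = -0.01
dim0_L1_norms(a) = [3.37, 7.82, 8.68, 4.29, 5.32, 5.14, 6.15, 5.49, 7.02]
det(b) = -0.00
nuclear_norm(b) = 1.63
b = y @ a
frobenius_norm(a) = 7.30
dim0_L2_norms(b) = [0.2, 0.37, 0.27, 0.18, 0.17, 0.13, 0.31, 0.21, 0.22]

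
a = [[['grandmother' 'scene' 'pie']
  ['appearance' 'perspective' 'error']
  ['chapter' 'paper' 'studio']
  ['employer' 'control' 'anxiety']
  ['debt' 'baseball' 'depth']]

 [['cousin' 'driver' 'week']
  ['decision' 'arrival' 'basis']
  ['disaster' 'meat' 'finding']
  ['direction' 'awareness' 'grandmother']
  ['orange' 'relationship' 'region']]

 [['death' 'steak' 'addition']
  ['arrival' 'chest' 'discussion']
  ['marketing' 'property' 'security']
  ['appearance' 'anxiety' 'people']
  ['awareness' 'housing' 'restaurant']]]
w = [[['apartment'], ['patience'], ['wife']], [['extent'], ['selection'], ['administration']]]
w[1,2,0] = 'administration'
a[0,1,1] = 'perspective'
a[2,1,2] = 'discussion'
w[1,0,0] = 'extent'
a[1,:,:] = [['cousin', 'driver', 'week'], ['decision', 'arrival', 'basis'], ['disaster', 'meat', 'finding'], ['direction', 'awareness', 'grandmother'], ['orange', 'relationship', 'region']]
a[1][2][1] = 'meat'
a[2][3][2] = 'people'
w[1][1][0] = 'selection'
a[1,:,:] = [['cousin', 'driver', 'week'], ['decision', 'arrival', 'basis'], ['disaster', 'meat', 'finding'], ['direction', 'awareness', 'grandmother'], ['orange', 'relationship', 'region']]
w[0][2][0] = 'wife'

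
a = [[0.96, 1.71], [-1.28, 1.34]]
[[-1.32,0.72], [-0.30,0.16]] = a @ [[-0.36, 0.2], [-0.57, 0.31]]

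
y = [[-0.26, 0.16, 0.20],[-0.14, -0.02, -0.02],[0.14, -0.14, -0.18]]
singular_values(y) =[0.46, 0.13, 0.0]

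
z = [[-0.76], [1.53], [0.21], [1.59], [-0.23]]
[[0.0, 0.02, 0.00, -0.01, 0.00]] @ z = [[0.01]]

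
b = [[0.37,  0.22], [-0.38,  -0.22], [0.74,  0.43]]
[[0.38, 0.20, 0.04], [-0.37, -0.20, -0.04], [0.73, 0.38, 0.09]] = b @ [[-0.79, -0.41, -0.10], [3.05, 1.6, 0.37]]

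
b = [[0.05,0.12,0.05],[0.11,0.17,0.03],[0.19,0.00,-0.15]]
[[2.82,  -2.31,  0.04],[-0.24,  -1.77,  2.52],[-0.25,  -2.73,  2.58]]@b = [[-0.11,-0.05,0.07], [0.27,-0.33,-0.44], [0.18,-0.49,-0.48]]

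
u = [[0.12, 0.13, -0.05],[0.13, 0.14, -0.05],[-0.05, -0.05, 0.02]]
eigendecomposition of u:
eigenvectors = [[-0.66, -0.68, -0.32], [-0.71, 0.41, 0.58], [0.26, -0.6, 0.75]]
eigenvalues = [0.28, -0.0, 0.0]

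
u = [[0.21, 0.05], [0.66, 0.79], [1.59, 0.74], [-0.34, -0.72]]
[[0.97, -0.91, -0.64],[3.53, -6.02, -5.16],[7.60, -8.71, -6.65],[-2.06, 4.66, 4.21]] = u @ [[4.42, -3.16, -1.87], [0.77, -4.98, -4.97]]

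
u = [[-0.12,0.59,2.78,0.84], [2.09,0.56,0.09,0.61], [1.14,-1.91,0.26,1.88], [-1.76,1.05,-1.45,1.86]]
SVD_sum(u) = [[1.12, -0.51, 1.12, 0.14], [0.91, -0.41, 0.9, 0.11], [1.13, -0.51, 1.12, 0.14], [-1.56, 0.71, -1.55, -0.19]] + [[-0.08, 0.19, 0.23, -0.50], [0.08, -0.19, -0.23, 0.49], [0.31, -0.75, -0.89, 1.93], [0.21, -0.51, -0.61, 1.33]] + [[-1.17, 0.89, 1.44, 1.2], [0.23, -0.17, -0.28, -0.23], [0.09, -0.07, -0.11, -0.09], [-0.65, 0.5, 0.8, 0.66]] + [[0.01, 0.01, -0.00, 0.0], [0.88, 1.33, -0.31, 0.23], [-0.39, -0.59, 0.13, -0.1], [0.24, 0.36, -0.08, 0.06]]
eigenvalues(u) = [(-2.82+0j), (1.66+2.51j), (1.66-2.51j), (2.07+0j)]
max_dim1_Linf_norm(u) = 2.78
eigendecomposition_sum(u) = [[(-1.29-0j),(0.88-0j),1.00-0.00j,(-0.29+0j)], [(0.82+0j),(-0.56+0j),(-0.64+0j),(0.18-0j)], [(1.17+0j),(-0.8+0j),(-0.91+0j),0.26-0.00j], [(-0.31-0j),(0.21-0j),0.24-0.00j,-0.07+0.00j]] + [[0.53+0.53j, -0.48+0.30j, (0.99+0.16j), (0.31-0.83j)], [(0.53-0.01j), (-0.08+0.39j), 0.56-0.43j, (-0.28-0.56j)], [-0.01+0.76j, -0.55-0.13j, (0.58+0.83j), (0.82-0.37j)], [-0.80+0.21j, (-0.02-0.62j), (-0.71+0.86j), 0.62+0.75j]] + [[0.53-0.53j, (-0.48-0.3j), 0.99-0.16j, 0.31+0.83j],[(0.53+0.01j), (-0.08-0.39j), (0.56+0.43j), (-0.28+0.56j)],[(-0.01-0.76j), -0.55+0.13j, 0.58-0.83j, (0.82+0.37j)],[-0.80-0.21j, -0.02+0.62j, -0.71-0.86j, (0.62-0.75j)]] + [[(0.11-0j), (0.66+0j), (-0.21-0j), 0.52-0.00j], [0.21-0.00j, 1.27+0.00j, -0.40-0.00j, 0.99-0.00j], [-0.00+0.00j, -0.01-0.00j, 0.00+0.00j, -0.01+0.00j], [0.15-0.00j, 0.88+0.00j, -0.27-0.00j, (0.68-0j)]]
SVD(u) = [[0.47,0.20,0.86,-0.01], [0.38,-0.2,-0.17,-0.89], [0.47,-0.79,-0.06,0.39], [-0.65,-0.54,0.48,-0.24]] @ diag([3.577569070681617, 2.8816283079255873, 2.765857876533413, 1.8486611496654142]) @ [[0.67, -0.31, 0.67, 0.08],[-0.14, 0.33, 0.39, -0.85],[-0.49, 0.38, 0.60, 0.5],[-0.54, -0.81, 0.19, -0.14]]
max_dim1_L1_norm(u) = 6.12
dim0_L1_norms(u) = [5.11, 4.11, 4.58, 5.19]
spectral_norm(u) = 3.58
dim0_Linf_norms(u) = [2.09, 1.91, 2.78, 1.88]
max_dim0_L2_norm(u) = 3.15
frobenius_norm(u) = 5.67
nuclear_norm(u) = 11.07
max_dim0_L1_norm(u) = 5.19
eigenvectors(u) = [[(0.66+0j), (-0.26-0.45j), (-0.26+0.45j), (0.39+0j)],[(-0.42+0j), -0.36-0.08j, -0.36+0.08j, (0.76+0j)],[-0.60+0.00j, (0.14-0.5j), (0.14+0.5j), -0.01+0.00j],[(0.16+0j), 0.57+0.00j, (0.57-0j), (0.52+0j)]]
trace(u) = 2.56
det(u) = -52.71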